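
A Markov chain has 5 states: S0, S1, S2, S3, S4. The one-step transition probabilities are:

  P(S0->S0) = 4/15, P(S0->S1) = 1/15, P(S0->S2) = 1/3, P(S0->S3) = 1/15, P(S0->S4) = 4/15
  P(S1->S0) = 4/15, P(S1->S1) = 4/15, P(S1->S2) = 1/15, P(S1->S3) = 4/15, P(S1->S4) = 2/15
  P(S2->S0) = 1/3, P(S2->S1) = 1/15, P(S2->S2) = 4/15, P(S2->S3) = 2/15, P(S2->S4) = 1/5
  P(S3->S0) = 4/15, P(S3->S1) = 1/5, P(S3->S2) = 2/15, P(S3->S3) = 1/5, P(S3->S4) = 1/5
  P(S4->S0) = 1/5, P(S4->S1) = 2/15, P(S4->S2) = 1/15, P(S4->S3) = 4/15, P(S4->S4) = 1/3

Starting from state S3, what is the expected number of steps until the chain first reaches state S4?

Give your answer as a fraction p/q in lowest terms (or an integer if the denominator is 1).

Answer: 39840/8329

Derivation:
Let h_i = expected steps to first reach S4 from state i.
Boundary: h_S4 = 0.
First-step equations for the other states:
  h_S0 = 1 + 4/15*h_S0 + 1/15*h_S1 + 1/3*h_S2 + 1/15*h_S3 + 4/15*h_S4
  h_S1 = 1 + 4/15*h_S0 + 4/15*h_S1 + 1/15*h_S2 + 4/15*h_S3 + 2/15*h_S4
  h_S2 = 1 + 1/3*h_S0 + 1/15*h_S1 + 4/15*h_S2 + 2/15*h_S3 + 1/5*h_S4
  h_S3 = 1 + 4/15*h_S0 + 1/5*h_S1 + 2/15*h_S2 + 1/5*h_S3 + 1/5*h_S4

Substituting h_S4 = 0 and rearranging gives the linear system (I - Q) h = 1:
  [11/15, -1/15, -1/3, -1/15] . (h_S0, h_S1, h_S2, h_S3) = 1
  [-4/15, 11/15, -1/15, -4/15] . (h_S0, h_S1, h_S2, h_S3) = 1
  [-1/3, -1/15, 11/15, -2/15] . (h_S0, h_S1, h_S2, h_S3) = 1
  [-4/15, -1/5, -2/15, 4/5] . (h_S0, h_S1, h_S2, h_S3) = 1

Solving yields:
  h_S0 = 36660/8329
  h_S1 = 42735/8329
  h_S2 = 39150/8329
  h_S3 = 39840/8329

Starting state is S3, so the expected hitting time is h_S3 = 39840/8329.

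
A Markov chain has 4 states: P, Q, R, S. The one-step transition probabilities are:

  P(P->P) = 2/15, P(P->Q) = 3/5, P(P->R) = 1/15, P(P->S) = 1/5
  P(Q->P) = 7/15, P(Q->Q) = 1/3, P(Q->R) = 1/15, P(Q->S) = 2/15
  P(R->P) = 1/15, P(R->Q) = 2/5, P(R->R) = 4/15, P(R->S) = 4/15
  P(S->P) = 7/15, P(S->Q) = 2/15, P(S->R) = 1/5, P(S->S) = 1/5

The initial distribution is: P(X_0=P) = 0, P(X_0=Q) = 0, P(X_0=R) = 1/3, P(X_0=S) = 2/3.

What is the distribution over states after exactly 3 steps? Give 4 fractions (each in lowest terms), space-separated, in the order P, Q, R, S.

Answer: 217/675 757/2025 82/675 371/2025

Derivation:
Propagating the distribution step by step (d_{t+1} = d_t * P):
d_0 = (P=0, Q=0, R=1/3, S=2/3)
  d_1[P] = 0*2/15 + 0*7/15 + 1/3*1/15 + 2/3*7/15 = 1/3
  d_1[Q] = 0*3/5 + 0*1/3 + 1/3*2/5 + 2/3*2/15 = 2/9
  d_1[R] = 0*1/15 + 0*1/15 + 1/3*4/15 + 2/3*1/5 = 2/9
  d_1[S] = 0*1/5 + 0*2/15 + 1/3*4/15 + 2/3*1/5 = 2/9
d_1 = (P=1/3, Q=2/9, R=2/9, S=2/9)
  d_2[P] = 1/3*2/15 + 2/9*7/15 + 2/9*1/15 + 2/9*7/15 = 4/15
  d_2[Q] = 1/3*3/5 + 2/9*1/3 + 2/9*2/5 + 2/9*2/15 = 53/135
  d_2[R] = 1/3*1/15 + 2/9*1/15 + 2/9*4/15 + 2/9*1/5 = 19/135
  d_2[S] = 1/3*1/5 + 2/9*2/15 + 2/9*4/15 + 2/9*1/5 = 1/5
d_2 = (P=4/15, Q=53/135, R=19/135, S=1/5)
  d_3[P] = 4/15*2/15 + 53/135*7/15 + 19/135*1/15 + 1/5*7/15 = 217/675
  d_3[Q] = 4/15*3/5 + 53/135*1/3 + 19/135*2/5 + 1/5*2/15 = 757/2025
  d_3[R] = 4/15*1/15 + 53/135*1/15 + 19/135*4/15 + 1/5*1/5 = 82/675
  d_3[S] = 4/15*1/5 + 53/135*2/15 + 19/135*4/15 + 1/5*1/5 = 371/2025
d_3 = (P=217/675, Q=757/2025, R=82/675, S=371/2025)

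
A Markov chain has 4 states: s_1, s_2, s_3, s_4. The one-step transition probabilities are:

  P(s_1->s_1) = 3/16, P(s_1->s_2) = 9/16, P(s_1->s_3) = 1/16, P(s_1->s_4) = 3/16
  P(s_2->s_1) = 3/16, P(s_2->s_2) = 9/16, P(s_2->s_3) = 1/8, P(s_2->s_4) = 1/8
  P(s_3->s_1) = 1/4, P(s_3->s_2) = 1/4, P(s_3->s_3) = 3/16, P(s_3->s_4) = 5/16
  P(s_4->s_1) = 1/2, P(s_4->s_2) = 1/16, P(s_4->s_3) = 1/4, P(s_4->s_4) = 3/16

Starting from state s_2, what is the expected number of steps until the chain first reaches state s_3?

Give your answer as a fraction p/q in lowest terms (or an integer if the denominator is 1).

Answer: 752/97

Derivation:
Let h_i = expected steps to first reach s_3 from state i.
Boundary: h_s_3 = 0.
First-step equations for the other states:
  h_s_1 = 1 + 3/16*h_s_1 + 9/16*h_s_2 + 1/16*h_s_3 + 3/16*h_s_4
  h_s_2 = 1 + 3/16*h_s_1 + 9/16*h_s_2 + 1/8*h_s_3 + 1/8*h_s_4
  h_s_4 = 1 + 1/2*h_s_1 + 1/16*h_s_2 + 1/4*h_s_3 + 3/16*h_s_4

Substituting h_s_3 = 0 and rearranging gives the linear system (I - Q) h = 1:
  [13/16, -9/16, -3/16] . (h_s_1, h_s_2, h_s_4) = 1
  [-3/16, 7/16, -1/8] . (h_s_1, h_s_2, h_s_4) = 1
  [-1/2, -1/16, 13/16] . (h_s_1, h_s_2, h_s_4) = 1

Solving yields:
  h_s_1 = 3968/485
  h_s_2 = 752/97
  h_s_4 = 3328/485

Starting state is s_2, so the expected hitting time is h_s_2 = 752/97.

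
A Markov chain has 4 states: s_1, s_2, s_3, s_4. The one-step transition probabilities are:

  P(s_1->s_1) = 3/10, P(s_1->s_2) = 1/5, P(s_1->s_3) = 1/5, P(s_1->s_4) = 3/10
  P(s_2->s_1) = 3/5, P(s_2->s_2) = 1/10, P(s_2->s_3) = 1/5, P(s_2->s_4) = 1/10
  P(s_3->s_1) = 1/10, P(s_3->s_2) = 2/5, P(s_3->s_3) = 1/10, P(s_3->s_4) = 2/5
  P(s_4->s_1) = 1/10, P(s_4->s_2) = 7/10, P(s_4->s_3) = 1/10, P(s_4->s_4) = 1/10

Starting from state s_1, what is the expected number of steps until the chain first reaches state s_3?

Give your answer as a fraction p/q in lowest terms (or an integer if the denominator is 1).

Answer: 284/51

Derivation:
Let h_i = expected steps to first reach s_3 from state i.
Boundary: h_s_3 = 0.
First-step equations for the other states:
  h_s_1 = 1 + 3/10*h_s_1 + 1/5*h_s_2 + 1/5*h_s_3 + 3/10*h_s_4
  h_s_2 = 1 + 3/5*h_s_1 + 1/10*h_s_2 + 1/5*h_s_3 + 1/10*h_s_4
  h_s_4 = 1 + 1/10*h_s_1 + 7/10*h_s_2 + 1/10*h_s_3 + 1/10*h_s_4

Substituting h_s_3 = 0 and rearranging gives the linear system (I - Q) h = 1:
  [7/10, -1/5, -3/10] . (h_s_1, h_s_2, h_s_4) = 1
  [-3/5, 9/10, -1/10] . (h_s_1, h_s_2, h_s_4) = 1
  [-1/10, -7/10, 9/10] . (h_s_1, h_s_2, h_s_4) = 1

Solving yields:
  h_s_1 = 284/51
  h_s_2 = 280/51
  h_s_4 = 6

Starting state is s_1, so the expected hitting time is h_s_1 = 284/51.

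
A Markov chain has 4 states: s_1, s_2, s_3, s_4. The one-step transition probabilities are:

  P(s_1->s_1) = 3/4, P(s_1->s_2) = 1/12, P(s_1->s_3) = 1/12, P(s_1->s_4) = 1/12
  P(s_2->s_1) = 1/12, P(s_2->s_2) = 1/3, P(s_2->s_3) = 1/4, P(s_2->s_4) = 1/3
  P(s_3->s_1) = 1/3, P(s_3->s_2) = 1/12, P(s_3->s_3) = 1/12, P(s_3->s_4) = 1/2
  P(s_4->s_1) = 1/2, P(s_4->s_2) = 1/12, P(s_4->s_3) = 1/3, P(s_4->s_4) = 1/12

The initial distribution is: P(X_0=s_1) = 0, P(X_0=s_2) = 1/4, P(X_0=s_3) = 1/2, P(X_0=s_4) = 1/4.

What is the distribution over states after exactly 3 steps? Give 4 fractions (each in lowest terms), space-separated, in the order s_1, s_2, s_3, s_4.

Propagating the distribution step by step (d_{t+1} = d_t * P):
d_0 = (s_1=0, s_2=1/4, s_3=1/2, s_4=1/4)
  d_1[s_1] = 0*3/4 + 1/4*1/12 + 1/2*1/3 + 1/4*1/2 = 5/16
  d_1[s_2] = 0*1/12 + 1/4*1/3 + 1/2*1/12 + 1/4*1/12 = 7/48
  d_1[s_3] = 0*1/12 + 1/4*1/4 + 1/2*1/12 + 1/4*1/3 = 3/16
  d_1[s_4] = 0*1/12 + 1/4*1/3 + 1/2*1/2 + 1/4*1/12 = 17/48
d_1 = (s_1=5/16, s_2=7/48, s_3=3/16, s_4=17/48)
  d_2[s_1] = 5/16*3/4 + 7/48*1/12 + 3/16*1/3 + 17/48*1/2 = 35/72
  d_2[s_2] = 5/16*1/12 + 7/48*1/3 + 3/16*1/12 + 17/48*1/12 = 23/192
  d_2[s_3] = 5/16*1/12 + 7/48*1/4 + 3/16*1/12 + 17/48*1/3 = 113/576
  d_2[s_4] = 5/16*1/12 + 7/48*1/3 + 3/16*1/2 + 17/48*1/12 = 19/96
d_2 = (s_1=35/72, s_2=23/192, s_3=113/576, s_4=19/96)
  d_3[s_1] = 35/72*3/4 + 23/192*1/12 + 113/576*1/3 + 19/96*1/2 = 3725/6912
  d_3[s_2] = 35/72*1/12 + 23/192*1/3 + 113/576*1/12 + 19/96*1/12 = 29/256
  d_3[s_3] = 35/72*1/12 + 23/192*1/4 + 113/576*1/12 + 19/96*1/3 = 11/72
  d_3[s_4] = 35/72*1/12 + 23/192*1/3 + 113/576*1/2 + 19/96*1/12 = 337/1728
d_3 = (s_1=3725/6912, s_2=29/256, s_3=11/72, s_4=337/1728)

Answer: 3725/6912 29/256 11/72 337/1728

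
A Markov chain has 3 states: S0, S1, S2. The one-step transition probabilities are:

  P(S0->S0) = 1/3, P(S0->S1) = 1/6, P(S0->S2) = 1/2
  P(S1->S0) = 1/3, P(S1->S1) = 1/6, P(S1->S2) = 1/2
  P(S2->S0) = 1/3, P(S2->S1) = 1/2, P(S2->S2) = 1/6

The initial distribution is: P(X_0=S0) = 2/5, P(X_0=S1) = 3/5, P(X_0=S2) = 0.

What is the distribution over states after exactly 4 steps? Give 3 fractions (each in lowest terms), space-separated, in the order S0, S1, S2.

Propagating the distribution step by step (d_{t+1} = d_t * P):
d_0 = (S0=2/5, S1=3/5, S2=0)
  d_1[S0] = 2/5*1/3 + 3/5*1/3 + 0*1/3 = 1/3
  d_1[S1] = 2/5*1/6 + 3/5*1/6 + 0*1/2 = 1/6
  d_1[S2] = 2/5*1/2 + 3/5*1/2 + 0*1/6 = 1/2
d_1 = (S0=1/3, S1=1/6, S2=1/2)
  d_2[S0] = 1/3*1/3 + 1/6*1/3 + 1/2*1/3 = 1/3
  d_2[S1] = 1/3*1/6 + 1/6*1/6 + 1/2*1/2 = 1/3
  d_2[S2] = 1/3*1/2 + 1/6*1/2 + 1/2*1/6 = 1/3
d_2 = (S0=1/3, S1=1/3, S2=1/3)
  d_3[S0] = 1/3*1/3 + 1/3*1/3 + 1/3*1/3 = 1/3
  d_3[S1] = 1/3*1/6 + 1/3*1/6 + 1/3*1/2 = 5/18
  d_3[S2] = 1/3*1/2 + 1/3*1/2 + 1/3*1/6 = 7/18
d_3 = (S0=1/3, S1=5/18, S2=7/18)
  d_4[S0] = 1/3*1/3 + 5/18*1/3 + 7/18*1/3 = 1/3
  d_4[S1] = 1/3*1/6 + 5/18*1/6 + 7/18*1/2 = 8/27
  d_4[S2] = 1/3*1/2 + 5/18*1/2 + 7/18*1/6 = 10/27
d_4 = (S0=1/3, S1=8/27, S2=10/27)

Answer: 1/3 8/27 10/27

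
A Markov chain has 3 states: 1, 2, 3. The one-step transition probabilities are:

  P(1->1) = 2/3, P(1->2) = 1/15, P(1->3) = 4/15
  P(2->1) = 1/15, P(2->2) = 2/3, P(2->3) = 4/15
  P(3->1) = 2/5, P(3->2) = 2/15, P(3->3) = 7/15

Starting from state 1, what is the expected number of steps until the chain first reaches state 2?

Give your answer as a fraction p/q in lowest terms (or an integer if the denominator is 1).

Let h_i = expected steps to first reach 2 from state i.
Boundary: h_2 = 0.
First-step equations for the other states:
  h_1 = 1 + 2/3*h_1 + 1/15*h_2 + 4/15*h_3
  h_3 = 1 + 2/5*h_1 + 2/15*h_2 + 7/15*h_3

Substituting h_2 = 0 and rearranging gives the linear system (I - Q) h = 1:
  [1/3, -4/15] . (h_1, h_3) = 1
  [-2/5, 8/15] . (h_1, h_3) = 1

Solving yields:
  h_1 = 45/4
  h_3 = 165/16

Starting state is 1, so the expected hitting time is h_1 = 45/4.

Answer: 45/4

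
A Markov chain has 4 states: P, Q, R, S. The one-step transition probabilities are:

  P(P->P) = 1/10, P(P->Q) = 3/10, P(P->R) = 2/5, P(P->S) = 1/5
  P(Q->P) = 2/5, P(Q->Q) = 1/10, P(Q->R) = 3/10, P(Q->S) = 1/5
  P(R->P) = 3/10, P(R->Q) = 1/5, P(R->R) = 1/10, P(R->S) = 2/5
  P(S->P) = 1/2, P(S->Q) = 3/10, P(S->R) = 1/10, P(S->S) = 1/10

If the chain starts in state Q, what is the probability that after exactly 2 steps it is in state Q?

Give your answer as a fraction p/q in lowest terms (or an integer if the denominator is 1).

Computing P^2 by repeated multiplication:
P^1 =
  P: [1/10, 3/10, 2/5, 1/5]
  Q: [2/5, 1/10, 3/10, 1/5]
  R: [3/10, 1/5, 1/10, 2/5]
  S: [1/2, 3/10, 1/10, 1/10]
P^2 =
  P: [7/20, 1/5, 19/100, 13/50]
  Q: [27/100, 1/4, 6/25, 6/25]
  R: [17/50, 1/4, 23/100, 9/50]
  S: [1/4, 23/100, 31/100, 21/100]

(P^2)[Q -> Q] = 1/4

Answer: 1/4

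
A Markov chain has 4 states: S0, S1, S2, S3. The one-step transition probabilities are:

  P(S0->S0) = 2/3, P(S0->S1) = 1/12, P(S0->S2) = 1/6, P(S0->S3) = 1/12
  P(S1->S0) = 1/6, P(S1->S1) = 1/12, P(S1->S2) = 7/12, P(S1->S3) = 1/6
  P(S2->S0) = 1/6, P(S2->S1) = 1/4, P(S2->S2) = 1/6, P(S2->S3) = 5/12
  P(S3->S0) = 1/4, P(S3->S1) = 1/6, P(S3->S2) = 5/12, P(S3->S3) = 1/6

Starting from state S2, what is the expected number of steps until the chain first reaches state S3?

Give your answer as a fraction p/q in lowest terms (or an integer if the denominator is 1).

Answer: 72/19

Derivation:
Let h_i = expected steps to first reach S3 from state i.
Boundary: h_S3 = 0.
First-step equations for the other states:
  h_S0 = 1 + 2/3*h_S0 + 1/12*h_S1 + 1/6*h_S2 + 1/12*h_S3
  h_S1 = 1 + 1/6*h_S0 + 1/12*h_S1 + 7/12*h_S2 + 1/6*h_S3
  h_S2 = 1 + 1/6*h_S0 + 1/4*h_S1 + 1/6*h_S2 + 5/12*h_S3

Substituting h_S3 = 0 and rearranging gives the linear system (I - Q) h = 1:
  [1/3, -1/12, -1/6] . (h_S0, h_S1, h_S2) = 1
  [-1/6, 11/12, -7/12] . (h_S0, h_S1, h_S2) = 1
  [-1/6, -1/4, 5/6] . (h_S0, h_S1, h_S2) = 1

Solving yields:
  h_S0 = 804/133
  h_S1 = 612/133
  h_S2 = 72/19

Starting state is S2, so the expected hitting time is h_S2 = 72/19.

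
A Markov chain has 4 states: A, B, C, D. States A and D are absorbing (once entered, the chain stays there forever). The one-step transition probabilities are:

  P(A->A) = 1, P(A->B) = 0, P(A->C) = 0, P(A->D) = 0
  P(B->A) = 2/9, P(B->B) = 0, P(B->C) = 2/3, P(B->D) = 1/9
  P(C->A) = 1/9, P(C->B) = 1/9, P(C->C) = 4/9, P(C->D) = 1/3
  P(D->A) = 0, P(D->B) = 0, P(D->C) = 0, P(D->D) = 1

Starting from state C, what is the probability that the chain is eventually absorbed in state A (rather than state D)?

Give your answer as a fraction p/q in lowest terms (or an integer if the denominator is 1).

Answer: 11/39

Derivation:
Let a_i = P(absorbed in A | start in state i).
Boundary conditions: a_A = 1, a_D = 0.
For each transient state i, a_i = sum_j P(i->j) * a_j:
  a_B = 2/9*a_A + 0*a_B + 2/3*a_C + 1/9*a_D
  a_C = 1/9*a_A + 1/9*a_B + 4/9*a_C + 1/3*a_D

Substituting a_A = 1 and a_D = 0, rearrange to (I - Q) a = r where r[i] = P(i -> A):
  [1, -2/3] . (a_B, a_C) = 2/9
  [-1/9, 5/9] . (a_B, a_C) = 1/9

Solving yields:
  a_B = 16/39
  a_C = 11/39

Starting state is C, so the absorption probability is a_C = 11/39.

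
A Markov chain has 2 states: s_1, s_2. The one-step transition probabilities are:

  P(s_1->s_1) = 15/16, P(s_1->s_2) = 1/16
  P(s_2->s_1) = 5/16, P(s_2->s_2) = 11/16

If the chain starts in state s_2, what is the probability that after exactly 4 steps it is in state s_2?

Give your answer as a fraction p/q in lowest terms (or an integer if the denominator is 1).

Answer: 2407/8192

Derivation:
Computing P^4 by repeated multiplication:
P^1 =
  s_1: [15/16, 1/16]
  s_2: [5/16, 11/16]
P^2 =
  s_1: [115/128, 13/128]
  s_2: [65/128, 63/128]
P^3 =
  s_1: [895/1024, 129/1024]
  s_2: [645/1024, 379/1024]
P^4 =
  s_1: [7035/8192, 1157/8192]
  s_2: [5785/8192, 2407/8192]

(P^4)[s_2 -> s_2] = 2407/8192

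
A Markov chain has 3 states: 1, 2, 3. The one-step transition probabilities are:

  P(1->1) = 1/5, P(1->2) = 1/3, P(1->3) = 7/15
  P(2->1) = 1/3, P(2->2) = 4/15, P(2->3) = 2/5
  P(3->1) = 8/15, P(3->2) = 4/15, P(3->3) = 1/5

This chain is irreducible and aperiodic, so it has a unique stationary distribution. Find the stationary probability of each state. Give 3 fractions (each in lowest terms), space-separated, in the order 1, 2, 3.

The stationary distribution satisfies pi = pi * P, i.e.:
  pi_1 = 1/5*pi_1 + 1/3*pi_2 + 8/15*pi_3
  pi_2 = 1/3*pi_1 + 4/15*pi_2 + 4/15*pi_3
  pi_3 = 7/15*pi_1 + 2/5*pi_2 + 1/5*pi_3
with normalization: pi_1 + pi_2 + pi_3 = 1.

Using the first 2 balance equations plus normalization, the linear system A*pi = b is:
  [-4/5, 1/3, 8/15] . pi = 0
  [1/3, -11/15, 4/15] . pi = 0
  [1, 1, 1] . pi = 1

Solving yields:
  pi_1 = 36/101
  pi_2 = 88/303
  pi_3 = 107/303

Verification (pi * P):
  36/101*1/5 + 88/303*1/3 + 107/303*8/15 = 36/101 = pi_1  (ok)
  36/101*1/3 + 88/303*4/15 + 107/303*4/15 = 88/303 = pi_2  (ok)
  36/101*7/15 + 88/303*2/5 + 107/303*1/5 = 107/303 = pi_3  (ok)

Answer: 36/101 88/303 107/303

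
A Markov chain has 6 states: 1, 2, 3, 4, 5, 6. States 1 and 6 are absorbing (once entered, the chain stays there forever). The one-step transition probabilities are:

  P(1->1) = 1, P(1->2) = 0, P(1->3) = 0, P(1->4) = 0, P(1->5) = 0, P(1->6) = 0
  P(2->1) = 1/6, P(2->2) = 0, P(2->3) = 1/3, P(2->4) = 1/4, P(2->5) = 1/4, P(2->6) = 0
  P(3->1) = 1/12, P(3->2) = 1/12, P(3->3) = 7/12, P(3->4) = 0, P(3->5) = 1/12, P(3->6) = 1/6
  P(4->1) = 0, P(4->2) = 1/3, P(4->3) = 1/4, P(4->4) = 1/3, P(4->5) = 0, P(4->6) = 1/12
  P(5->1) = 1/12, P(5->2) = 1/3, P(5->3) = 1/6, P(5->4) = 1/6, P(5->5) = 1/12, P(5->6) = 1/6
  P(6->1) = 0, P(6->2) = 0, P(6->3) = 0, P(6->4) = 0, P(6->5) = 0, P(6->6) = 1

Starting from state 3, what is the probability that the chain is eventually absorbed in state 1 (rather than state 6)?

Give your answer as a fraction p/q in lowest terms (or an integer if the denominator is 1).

Let a_i = P(absorbed in 1 | start in state i).
Boundary conditions: a_1 = 1, a_6 = 0.
For each transient state i, a_i = sum_j P(i->j) * a_j:
  a_2 = 1/6*a_1 + 0*a_2 + 1/3*a_3 + 1/4*a_4 + 1/4*a_5 + 0*a_6
  a_3 = 1/12*a_1 + 1/12*a_2 + 7/12*a_3 + 0*a_4 + 1/12*a_5 + 1/6*a_6
  a_4 = 0*a_1 + 1/3*a_2 + 1/4*a_3 + 1/3*a_4 + 0*a_5 + 1/12*a_6
  a_5 = 1/12*a_1 + 1/3*a_2 + 1/6*a_3 + 1/6*a_4 + 1/12*a_5 + 1/6*a_6

Substituting a_1 = 1 and a_6 = 0, rearrange to (I - Q) a = r where r[i] = P(i -> 1):
  [1, -1/3, -1/4, -1/4] . (a_2, a_3, a_4, a_5) = 1/6
  [-1/12, 5/12, 0, -1/12] . (a_2, a_3, a_4, a_5) = 1/12
  [-1/3, -1/4, 2/3, 0] . (a_2, a_3, a_4, a_5) = 0
  [-1/3, -1/6, -1/6, 11/12] . (a_2, a_3, a_4, a_5) = 1/12

Solving yields:
  a_2 = 1514/3067
  a_3 = 1168/3067
  a_4 = 1195/3067
  a_5 = 1259/3067

Starting state is 3, so the absorption probability is a_3 = 1168/3067.

Answer: 1168/3067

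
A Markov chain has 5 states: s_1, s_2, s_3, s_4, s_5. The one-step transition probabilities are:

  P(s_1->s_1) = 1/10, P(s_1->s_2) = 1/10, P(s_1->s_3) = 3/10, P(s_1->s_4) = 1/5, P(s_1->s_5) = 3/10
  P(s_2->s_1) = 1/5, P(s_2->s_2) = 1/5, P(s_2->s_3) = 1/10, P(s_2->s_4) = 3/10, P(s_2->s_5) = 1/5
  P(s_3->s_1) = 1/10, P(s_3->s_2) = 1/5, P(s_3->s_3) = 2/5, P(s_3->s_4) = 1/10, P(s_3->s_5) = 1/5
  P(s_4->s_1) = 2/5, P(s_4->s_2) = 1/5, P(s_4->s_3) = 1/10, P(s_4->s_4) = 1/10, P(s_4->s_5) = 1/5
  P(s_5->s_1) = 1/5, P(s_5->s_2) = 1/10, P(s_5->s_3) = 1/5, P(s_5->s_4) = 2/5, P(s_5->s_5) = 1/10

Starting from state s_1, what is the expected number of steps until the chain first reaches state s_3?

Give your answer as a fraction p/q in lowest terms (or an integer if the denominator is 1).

Let h_i = expected steps to first reach s_3 from state i.
Boundary: h_s_3 = 0.
First-step equations for the other states:
  h_s_1 = 1 + 1/10*h_s_1 + 1/10*h_s_2 + 3/10*h_s_3 + 1/5*h_s_4 + 3/10*h_s_5
  h_s_2 = 1 + 1/5*h_s_1 + 1/5*h_s_2 + 1/10*h_s_3 + 3/10*h_s_4 + 1/5*h_s_5
  h_s_4 = 1 + 2/5*h_s_1 + 1/5*h_s_2 + 1/10*h_s_3 + 1/10*h_s_4 + 1/5*h_s_5
  h_s_5 = 1 + 1/5*h_s_1 + 1/10*h_s_2 + 1/5*h_s_3 + 2/5*h_s_4 + 1/10*h_s_5

Substituting h_s_3 = 0 and rearranging gives the linear system (I - Q) h = 1:
  [9/10, -1/10, -1/5, -3/10] . (h_s_1, h_s_2, h_s_4, h_s_5) = 1
  [-1/5, 4/5, -3/10, -1/5] . (h_s_1, h_s_2, h_s_4, h_s_5) = 1
  [-2/5, -1/5, 9/10, -1/5] . (h_s_1, h_s_2, h_s_4, h_s_5) = 1
  [-1/5, -1/10, -2/5, 9/10] . (h_s_1, h_s_2, h_s_4, h_s_5) = 1

Solving yields:
  h_s_1 = 260/53
  h_s_2 = 320/53
  h_s_4 = 310/53
  h_s_5 = 290/53

Starting state is s_1, so the expected hitting time is h_s_1 = 260/53.

Answer: 260/53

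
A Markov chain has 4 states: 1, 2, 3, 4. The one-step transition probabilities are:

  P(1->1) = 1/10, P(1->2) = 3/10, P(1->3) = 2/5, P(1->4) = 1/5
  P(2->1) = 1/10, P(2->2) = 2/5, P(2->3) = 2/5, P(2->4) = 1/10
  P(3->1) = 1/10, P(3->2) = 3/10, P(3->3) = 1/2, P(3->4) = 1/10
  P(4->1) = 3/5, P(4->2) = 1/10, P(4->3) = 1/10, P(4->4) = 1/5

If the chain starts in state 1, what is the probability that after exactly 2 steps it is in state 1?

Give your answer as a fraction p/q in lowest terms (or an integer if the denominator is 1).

Computing P^2 by repeated multiplication:
P^1 =
  1: [1/10, 3/10, 2/5, 1/5]
  2: [1/10, 2/5, 2/5, 1/10]
  3: [1/10, 3/10, 1/2, 1/10]
  4: [3/5, 1/10, 1/10, 1/5]
P^2 =
  1: [1/5, 29/100, 19/50, 13/100]
  2: [3/20, 8/25, 41/100, 3/25]
  3: [3/20, 31/100, 21/50, 3/25]
  4: [1/5, 27/100, 7/20, 9/50]

(P^2)[1 -> 1] = 1/5

Answer: 1/5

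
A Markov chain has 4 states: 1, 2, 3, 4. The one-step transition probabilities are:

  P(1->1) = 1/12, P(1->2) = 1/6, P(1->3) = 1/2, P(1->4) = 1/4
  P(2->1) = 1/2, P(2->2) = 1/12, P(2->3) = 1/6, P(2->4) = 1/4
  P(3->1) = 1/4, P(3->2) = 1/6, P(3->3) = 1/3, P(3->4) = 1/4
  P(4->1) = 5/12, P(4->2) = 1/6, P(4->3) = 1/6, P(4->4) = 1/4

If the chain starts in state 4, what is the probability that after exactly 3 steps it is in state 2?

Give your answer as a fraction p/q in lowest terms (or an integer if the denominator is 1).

Computing P^3 by repeated multiplication:
P^1 =
  1: [1/12, 1/6, 1/2, 1/4]
  2: [1/2, 1/12, 1/6, 1/4]
  3: [1/4, 1/6, 1/3, 1/4]
  4: [5/12, 1/6, 1/6, 1/4]
P^2 =
  1: [23/72, 11/72, 5/18, 1/4]
  2: [11/48, 23/144, 13/36, 1/4]
  3: [7/24, 11/72, 11/36, 1/4]
  4: [19/72, 11/72, 1/3, 1/4]
P^3 =
  1: [239/864, 133/864, 23/72, 1/4]
  2: [169/576, 265/1728, 131/432, 1/4]
  3: [9/32, 133/864, 17/54, 1/4]
  4: [247/864, 133/864, 67/216, 1/4]

(P^3)[4 -> 2] = 133/864

Answer: 133/864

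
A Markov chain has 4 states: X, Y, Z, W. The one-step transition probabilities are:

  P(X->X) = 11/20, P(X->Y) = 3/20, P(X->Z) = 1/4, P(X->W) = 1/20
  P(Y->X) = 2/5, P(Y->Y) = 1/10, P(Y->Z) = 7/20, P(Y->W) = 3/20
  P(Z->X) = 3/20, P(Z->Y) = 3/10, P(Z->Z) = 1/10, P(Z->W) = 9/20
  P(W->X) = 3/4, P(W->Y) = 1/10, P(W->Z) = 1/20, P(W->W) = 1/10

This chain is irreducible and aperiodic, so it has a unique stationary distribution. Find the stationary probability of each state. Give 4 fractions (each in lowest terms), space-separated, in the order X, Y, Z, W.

The stationary distribution satisfies pi = pi * P, i.e.:
  pi_X = 11/20*pi_X + 2/5*pi_Y + 3/20*pi_Z + 3/4*pi_W
  pi_Y = 3/20*pi_X + 1/10*pi_Y + 3/10*pi_Z + 1/10*pi_W
  pi_Z = 1/4*pi_X + 7/20*pi_Y + 1/10*pi_Z + 1/20*pi_W
  pi_W = 1/20*pi_X + 3/20*pi_Y + 9/20*pi_Z + 1/10*pi_W
with normalization: pi_X + pi_Y + pi_Z + pi_W = 1.

Using the first 3 balance equations plus normalization, the linear system A*pi = b is:
  [-9/20, 2/5, 3/20, 3/4] . pi = 0
  [3/20, -9/10, 3/10, 1/10] . pi = 0
  [1/4, 7/20, -9/10, 1/20] . pi = 0
  [1, 1, 1, 1] . pi = 1

Solving yields:
  pi_X = 666/1403
  pi_Y = 231/1403
  pi_Z = 287/1403
  pi_W = 219/1403

Verification (pi * P):
  666/1403*11/20 + 231/1403*2/5 + 287/1403*3/20 + 219/1403*3/4 = 666/1403 = pi_X  (ok)
  666/1403*3/20 + 231/1403*1/10 + 287/1403*3/10 + 219/1403*1/10 = 231/1403 = pi_Y  (ok)
  666/1403*1/4 + 231/1403*7/20 + 287/1403*1/10 + 219/1403*1/20 = 287/1403 = pi_Z  (ok)
  666/1403*1/20 + 231/1403*3/20 + 287/1403*9/20 + 219/1403*1/10 = 219/1403 = pi_W  (ok)

Answer: 666/1403 231/1403 287/1403 219/1403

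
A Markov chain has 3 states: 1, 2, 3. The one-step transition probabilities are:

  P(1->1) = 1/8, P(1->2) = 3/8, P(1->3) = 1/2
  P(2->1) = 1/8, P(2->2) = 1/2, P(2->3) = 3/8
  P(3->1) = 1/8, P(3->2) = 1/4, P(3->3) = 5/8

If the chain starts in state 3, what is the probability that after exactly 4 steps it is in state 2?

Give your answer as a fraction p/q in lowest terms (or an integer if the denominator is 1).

Answer: 361/1024

Derivation:
Computing P^4 by repeated multiplication:
P^1 =
  1: [1/8, 3/8, 1/2]
  2: [1/8, 1/2, 3/8]
  3: [1/8, 1/4, 5/8]
P^2 =
  1: [1/8, 23/64, 33/64]
  2: [1/8, 25/64, 31/64]
  3: [1/8, 21/64, 35/64]
P^3 =
  1: [1/8, 91/256, 133/256]
  2: [1/8, 93/256, 131/256]
  3: [1/8, 89/256, 135/256]
P^4 =
  1: [1/8, 363/1024, 533/1024]
  2: [1/8, 365/1024, 531/1024]
  3: [1/8, 361/1024, 535/1024]

(P^4)[3 -> 2] = 361/1024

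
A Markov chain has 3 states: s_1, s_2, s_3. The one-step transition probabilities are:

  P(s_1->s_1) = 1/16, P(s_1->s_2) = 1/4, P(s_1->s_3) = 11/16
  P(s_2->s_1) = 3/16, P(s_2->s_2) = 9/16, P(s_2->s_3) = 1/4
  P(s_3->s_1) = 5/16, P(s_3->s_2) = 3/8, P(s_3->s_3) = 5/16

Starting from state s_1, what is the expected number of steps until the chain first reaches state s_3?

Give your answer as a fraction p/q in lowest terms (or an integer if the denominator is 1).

Let h_i = expected steps to first reach s_3 from state i.
Boundary: h_s_3 = 0.
First-step equations for the other states:
  h_s_1 = 1 + 1/16*h_s_1 + 1/4*h_s_2 + 11/16*h_s_3
  h_s_2 = 1 + 3/16*h_s_1 + 9/16*h_s_2 + 1/4*h_s_3

Substituting h_s_3 = 0 and rearranging gives the linear system (I - Q) h = 1:
  [15/16, -1/4] . (h_s_1, h_s_2) = 1
  [-3/16, 7/16] . (h_s_1, h_s_2) = 1

Solving yields:
  h_s_1 = 176/93
  h_s_2 = 96/31

Starting state is s_1, so the expected hitting time is h_s_1 = 176/93.

Answer: 176/93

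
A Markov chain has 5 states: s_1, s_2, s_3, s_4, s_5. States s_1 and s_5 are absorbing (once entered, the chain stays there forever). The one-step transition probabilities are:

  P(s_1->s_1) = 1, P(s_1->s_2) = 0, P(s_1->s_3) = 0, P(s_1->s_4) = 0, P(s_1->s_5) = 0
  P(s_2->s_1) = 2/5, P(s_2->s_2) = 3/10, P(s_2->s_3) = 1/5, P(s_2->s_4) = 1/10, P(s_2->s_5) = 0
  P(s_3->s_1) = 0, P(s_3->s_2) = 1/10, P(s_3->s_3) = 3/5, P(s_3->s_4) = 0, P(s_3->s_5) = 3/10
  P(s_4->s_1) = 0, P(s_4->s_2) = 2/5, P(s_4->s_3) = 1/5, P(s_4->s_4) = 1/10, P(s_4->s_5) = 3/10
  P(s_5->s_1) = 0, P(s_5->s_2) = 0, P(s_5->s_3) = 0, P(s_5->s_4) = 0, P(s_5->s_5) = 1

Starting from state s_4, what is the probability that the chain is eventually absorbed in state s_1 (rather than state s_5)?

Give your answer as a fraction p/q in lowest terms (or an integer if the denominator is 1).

Let a_i = P(absorbed in s_1 | start in state i).
Boundary conditions: a_s_1 = 1, a_s_5 = 0.
For each transient state i, a_i = sum_j P(i->j) * a_j:
  a_s_2 = 2/5*a_s_1 + 3/10*a_s_2 + 1/5*a_s_3 + 1/10*a_s_4 + 0*a_s_5
  a_s_3 = 0*a_s_1 + 1/10*a_s_2 + 3/5*a_s_3 + 0*a_s_4 + 3/10*a_s_5
  a_s_4 = 0*a_s_1 + 2/5*a_s_2 + 1/5*a_s_3 + 1/10*a_s_4 + 3/10*a_s_5

Substituting a_s_1 = 1 and a_s_5 = 0, rearrange to (I - Q) a = r where r[i] = P(i -> s_1):
  [7/10, -1/5, -1/10] . (a_s_2, a_s_3, a_s_4) = 2/5
  [-1/10, 2/5, 0] . (a_s_2, a_s_3, a_s_4) = 0
  [-2/5, -1/5, 9/10] . (a_s_2, a_s_3, a_s_4) = 0

Solving yields:
  a_s_2 = 2/3
  a_s_3 = 1/6
  a_s_4 = 1/3

Starting state is s_4, so the absorption probability is a_s_4 = 1/3.

Answer: 1/3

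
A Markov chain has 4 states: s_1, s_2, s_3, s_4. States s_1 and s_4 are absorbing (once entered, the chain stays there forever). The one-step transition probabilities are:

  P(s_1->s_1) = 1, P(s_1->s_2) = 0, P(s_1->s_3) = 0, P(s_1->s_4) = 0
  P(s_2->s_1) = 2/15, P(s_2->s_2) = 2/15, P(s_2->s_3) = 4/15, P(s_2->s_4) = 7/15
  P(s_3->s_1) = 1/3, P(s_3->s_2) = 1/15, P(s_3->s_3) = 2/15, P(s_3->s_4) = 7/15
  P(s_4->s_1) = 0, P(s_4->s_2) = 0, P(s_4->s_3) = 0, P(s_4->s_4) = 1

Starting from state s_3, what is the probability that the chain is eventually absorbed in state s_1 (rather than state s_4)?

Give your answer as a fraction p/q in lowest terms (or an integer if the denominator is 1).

Let a_i = P(absorbed in s_1 | start in state i).
Boundary conditions: a_s_1 = 1, a_s_4 = 0.
For each transient state i, a_i = sum_j P(i->j) * a_j:
  a_s_2 = 2/15*a_s_1 + 2/15*a_s_2 + 4/15*a_s_3 + 7/15*a_s_4
  a_s_3 = 1/3*a_s_1 + 1/15*a_s_2 + 2/15*a_s_3 + 7/15*a_s_4

Substituting a_s_1 = 1 and a_s_4 = 0, rearrange to (I - Q) a = r where r[i] = P(i -> s_1):
  [13/15, -4/15] . (a_s_2, a_s_3) = 2/15
  [-1/15, 13/15] . (a_s_2, a_s_3) = 1/3

Solving yields:
  a_s_2 = 46/165
  a_s_3 = 67/165

Starting state is s_3, so the absorption probability is a_s_3 = 67/165.

Answer: 67/165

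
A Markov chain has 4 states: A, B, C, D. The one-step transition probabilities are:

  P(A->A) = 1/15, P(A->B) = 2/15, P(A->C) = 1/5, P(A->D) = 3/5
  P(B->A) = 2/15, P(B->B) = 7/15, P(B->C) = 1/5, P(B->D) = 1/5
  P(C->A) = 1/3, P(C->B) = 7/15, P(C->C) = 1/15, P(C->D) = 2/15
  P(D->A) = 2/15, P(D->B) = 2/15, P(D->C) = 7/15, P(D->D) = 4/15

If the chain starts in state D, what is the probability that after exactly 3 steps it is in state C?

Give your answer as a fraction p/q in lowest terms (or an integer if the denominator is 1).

Computing P^3 by repeated multiplication:
P^1 =
  A: [1/15, 2/15, 1/5, 3/5]
  B: [2/15, 7/15, 1/5, 1/5]
  C: [1/3, 7/15, 1/15, 2/15]
  D: [2/15, 2/15, 7/15, 4/15]
P^2 =
  A: [38/225, 11/45, 1/3, 19/75]
  B: [37/225, 16/45, 17/75, 19/75]
  C: [28/225, 14/45, 17/75, 76/225]
  D: [49/225, 1/3, 47/225, 6/25]
P^3 =
  A: [637/3375, 44/135, 251/1125, 59/225]
  B: [566/3375, 221/675, 89/375, 301/1125]
  C: [23/135, 211/675, 877/3375, 868/3375]
  D: [542/3375, 212/675, 797/3375, 976/3375]

(P^3)[D -> C] = 797/3375

Answer: 797/3375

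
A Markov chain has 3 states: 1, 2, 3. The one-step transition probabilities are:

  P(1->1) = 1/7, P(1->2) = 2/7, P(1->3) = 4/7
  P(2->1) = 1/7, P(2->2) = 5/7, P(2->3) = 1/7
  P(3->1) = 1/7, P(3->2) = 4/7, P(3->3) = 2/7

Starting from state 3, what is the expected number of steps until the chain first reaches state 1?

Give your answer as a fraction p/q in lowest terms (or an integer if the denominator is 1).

Answer: 7

Derivation:
Let h_i = expected steps to first reach 1 from state i.
Boundary: h_1 = 0.
First-step equations for the other states:
  h_2 = 1 + 1/7*h_1 + 5/7*h_2 + 1/7*h_3
  h_3 = 1 + 1/7*h_1 + 4/7*h_2 + 2/7*h_3

Substituting h_1 = 0 and rearranging gives the linear system (I - Q) h = 1:
  [2/7, -1/7] . (h_2, h_3) = 1
  [-4/7, 5/7] . (h_2, h_3) = 1

Solving yields:
  h_2 = 7
  h_3 = 7

Starting state is 3, so the expected hitting time is h_3 = 7.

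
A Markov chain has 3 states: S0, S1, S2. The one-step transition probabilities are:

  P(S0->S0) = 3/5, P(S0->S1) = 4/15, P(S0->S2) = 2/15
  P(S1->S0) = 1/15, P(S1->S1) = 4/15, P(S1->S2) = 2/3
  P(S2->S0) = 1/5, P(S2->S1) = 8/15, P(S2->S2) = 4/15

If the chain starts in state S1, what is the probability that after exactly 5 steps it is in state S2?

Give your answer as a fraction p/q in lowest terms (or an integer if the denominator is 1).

Computing P^5 by repeated multiplication:
P^1 =
  S0: [3/5, 4/15, 2/15]
  S1: [1/15, 4/15, 2/3]
  S2: [1/5, 8/15, 4/15]
P^2 =
  S0: [91/225, 68/225, 22/75]
  S1: [43/225, 4/9, 82/225]
  S2: [47/225, 76/225, 34/75]
P^3 =
  S0: [217/675, 388/1125, 1126/3375]
  S1: [733/3375, 1228/3375, 1414/3375]
  S2: [161/675, 436/1125, 1262/3375]
P^4 =
  S0: [4769/16875, 18004/50625, 18314/50625]
  S1: [12067/50625, 19156/50625, 19402/50625]
  S2: [457/1875, 18548/50625, 19738/50625]
P^5 =
  S0: [201709/759375, 275756/759375, 18794/50625]
  S1: [37193/151875, 280108/759375, 293302/759375]
  S2: [188813/759375, 281452/759375, 19274/50625]

(P^5)[S1 -> S2] = 293302/759375

Answer: 293302/759375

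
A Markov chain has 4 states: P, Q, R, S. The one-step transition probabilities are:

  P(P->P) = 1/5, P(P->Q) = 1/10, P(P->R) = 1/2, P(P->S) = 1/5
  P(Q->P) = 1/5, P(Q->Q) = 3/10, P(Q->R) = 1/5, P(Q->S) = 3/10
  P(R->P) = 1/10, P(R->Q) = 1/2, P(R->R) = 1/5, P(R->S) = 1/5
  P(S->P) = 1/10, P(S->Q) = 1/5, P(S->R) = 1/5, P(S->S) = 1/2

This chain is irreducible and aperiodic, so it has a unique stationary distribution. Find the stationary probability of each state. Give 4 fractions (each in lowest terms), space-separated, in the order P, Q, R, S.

Answer: 116/811 233/811 197/811 265/811

Derivation:
The stationary distribution satisfies pi = pi * P, i.e.:
  pi_P = 1/5*pi_P + 1/5*pi_Q + 1/10*pi_R + 1/10*pi_S
  pi_Q = 1/10*pi_P + 3/10*pi_Q + 1/2*pi_R + 1/5*pi_S
  pi_R = 1/2*pi_P + 1/5*pi_Q + 1/5*pi_R + 1/5*pi_S
  pi_S = 1/5*pi_P + 3/10*pi_Q + 1/5*pi_R + 1/2*pi_S
with normalization: pi_P + pi_Q + pi_R + pi_S = 1.

Using the first 3 balance equations plus normalization, the linear system A*pi = b is:
  [-4/5, 1/5, 1/10, 1/10] . pi = 0
  [1/10, -7/10, 1/2, 1/5] . pi = 0
  [1/2, 1/5, -4/5, 1/5] . pi = 0
  [1, 1, 1, 1] . pi = 1

Solving yields:
  pi_P = 116/811
  pi_Q = 233/811
  pi_R = 197/811
  pi_S = 265/811

Verification (pi * P):
  116/811*1/5 + 233/811*1/5 + 197/811*1/10 + 265/811*1/10 = 116/811 = pi_P  (ok)
  116/811*1/10 + 233/811*3/10 + 197/811*1/2 + 265/811*1/5 = 233/811 = pi_Q  (ok)
  116/811*1/2 + 233/811*1/5 + 197/811*1/5 + 265/811*1/5 = 197/811 = pi_R  (ok)
  116/811*1/5 + 233/811*3/10 + 197/811*1/5 + 265/811*1/2 = 265/811 = pi_S  (ok)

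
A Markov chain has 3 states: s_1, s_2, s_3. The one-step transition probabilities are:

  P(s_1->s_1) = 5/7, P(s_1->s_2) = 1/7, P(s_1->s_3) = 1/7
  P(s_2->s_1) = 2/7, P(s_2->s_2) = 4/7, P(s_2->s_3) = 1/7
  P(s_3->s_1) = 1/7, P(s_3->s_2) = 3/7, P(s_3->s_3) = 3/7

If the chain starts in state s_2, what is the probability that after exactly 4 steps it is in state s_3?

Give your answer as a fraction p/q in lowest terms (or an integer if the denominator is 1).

Computing P^4 by repeated multiplication:
P^1 =
  s_1: [5/7, 1/7, 1/7]
  s_2: [2/7, 4/7, 1/7]
  s_3: [1/7, 3/7, 3/7]
P^2 =
  s_1: [4/7, 12/49, 9/49]
  s_2: [19/49, 3/7, 9/49]
  s_3: [2/7, 22/49, 13/49]
P^3 =
  s_1: [173/343, 103/343, 67/343]
  s_2: [146/343, 130/343, 67/343]
  s_3: [127/343, 141/343, 75/343]
P^4 =
  s_1: [1138/2401, 786/2401, 477/2401]
  s_2: [151/343, 867/2401, 477/2401]
  s_3: [992/2401, 916/2401, 493/2401]

(P^4)[s_2 -> s_3] = 477/2401

Answer: 477/2401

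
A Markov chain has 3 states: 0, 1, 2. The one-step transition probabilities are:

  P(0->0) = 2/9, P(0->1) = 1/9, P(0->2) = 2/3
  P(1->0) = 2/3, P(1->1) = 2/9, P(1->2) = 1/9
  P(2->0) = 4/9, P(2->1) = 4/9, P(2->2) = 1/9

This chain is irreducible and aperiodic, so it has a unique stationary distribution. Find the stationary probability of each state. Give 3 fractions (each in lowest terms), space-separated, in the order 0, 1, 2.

Answer: 52/127 32/127 43/127

Derivation:
The stationary distribution satisfies pi = pi * P, i.e.:
  pi_0 = 2/9*pi_0 + 2/3*pi_1 + 4/9*pi_2
  pi_1 = 1/9*pi_0 + 2/9*pi_1 + 4/9*pi_2
  pi_2 = 2/3*pi_0 + 1/9*pi_1 + 1/9*pi_2
with normalization: pi_0 + pi_1 + pi_2 = 1.

Using the first 2 balance equations plus normalization, the linear system A*pi = b is:
  [-7/9, 2/3, 4/9] . pi = 0
  [1/9, -7/9, 4/9] . pi = 0
  [1, 1, 1] . pi = 1

Solving yields:
  pi_0 = 52/127
  pi_1 = 32/127
  pi_2 = 43/127

Verification (pi * P):
  52/127*2/9 + 32/127*2/3 + 43/127*4/9 = 52/127 = pi_0  (ok)
  52/127*1/9 + 32/127*2/9 + 43/127*4/9 = 32/127 = pi_1  (ok)
  52/127*2/3 + 32/127*1/9 + 43/127*1/9 = 43/127 = pi_2  (ok)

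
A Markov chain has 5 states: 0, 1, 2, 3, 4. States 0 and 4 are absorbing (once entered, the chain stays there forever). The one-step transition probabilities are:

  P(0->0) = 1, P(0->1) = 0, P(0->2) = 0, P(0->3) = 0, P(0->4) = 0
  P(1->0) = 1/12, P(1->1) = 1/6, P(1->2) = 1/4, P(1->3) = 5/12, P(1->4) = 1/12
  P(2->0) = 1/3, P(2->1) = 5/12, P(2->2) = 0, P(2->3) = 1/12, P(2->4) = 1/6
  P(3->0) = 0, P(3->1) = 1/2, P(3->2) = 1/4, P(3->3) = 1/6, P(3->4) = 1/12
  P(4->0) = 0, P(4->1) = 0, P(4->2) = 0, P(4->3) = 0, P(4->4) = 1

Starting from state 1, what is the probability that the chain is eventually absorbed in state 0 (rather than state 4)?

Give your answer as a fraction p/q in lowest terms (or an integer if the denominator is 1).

Let a_i = P(absorbed in 0 | start in state i).
Boundary conditions: a_0 = 1, a_4 = 0.
For each transient state i, a_i = sum_j P(i->j) * a_j:
  a_1 = 1/12*a_0 + 1/6*a_1 + 1/4*a_2 + 5/12*a_3 + 1/12*a_4
  a_2 = 1/3*a_0 + 5/12*a_1 + 0*a_2 + 1/12*a_3 + 1/6*a_4
  a_3 = 0*a_0 + 1/2*a_1 + 1/4*a_2 + 1/6*a_3 + 1/12*a_4

Substituting a_0 = 1 and a_4 = 0, rearrange to (I - Q) a = r where r[i] = P(i -> 0):
  [5/6, -1/4, -5/12] . (a_1, a_2, a_3) = 1/12
  [-5/12, 1, -1/12] . (a_1, a_2, a_3) = 1/3
  [-1/2, -1/4, 5/6] . (a_1, a_2, a_3) = 0

Solving yields:
  a_1 = 11/21
  a_2 = 16/27
  a_3 = 31/63

Starting state is 1, so the absorption probability is a_1 = 11/21.

Answer: 11/21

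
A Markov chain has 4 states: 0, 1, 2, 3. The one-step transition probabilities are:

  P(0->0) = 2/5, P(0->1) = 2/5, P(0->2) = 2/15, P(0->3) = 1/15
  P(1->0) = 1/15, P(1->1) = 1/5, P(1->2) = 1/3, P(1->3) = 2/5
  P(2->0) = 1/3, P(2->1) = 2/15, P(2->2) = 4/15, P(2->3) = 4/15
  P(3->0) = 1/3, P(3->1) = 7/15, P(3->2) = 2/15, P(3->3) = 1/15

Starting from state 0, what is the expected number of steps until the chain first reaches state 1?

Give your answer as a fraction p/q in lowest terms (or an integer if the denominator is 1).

Answer: 2925/1069

Derivation:
Let h_i = expected steps to first reach 1 from state i.
Boundary: h_1 = 0.
First-step equations for the other states:
  h_0 = 1 + 2/5*h_0 + 2/5*h_1 + 2/15*h_2 + 1/15*h_3
  h_2 = 1 + 1/3*h_0 + 2/15*h_1 + 4/15*h_2 + 4/15*h_3
  h_3 = 1 + 1/3*h_0 + 7/15*h_1 + 2/15*h_2 + 1/15*h_3

Substituting h_1 = 0 and rearranging gives the linear system (I - Q) h = 1:
  [3/5, -2/15, -1/15] . (h_0, h_2, h_3) = 1
  [-1/3, 11/15, -4/15] . (h_0, h_2, h_3) = 1
  [-1/3, -2/15, 14/15] . (h_0, h_2, h_3) = 1

Solving yields:
  h_0 = 2925/1069
  h_2 = 3780/1069
  h_3 = 2730/1069

Starting state is 0, so the expected hitting time is h_0 = 2925/1069.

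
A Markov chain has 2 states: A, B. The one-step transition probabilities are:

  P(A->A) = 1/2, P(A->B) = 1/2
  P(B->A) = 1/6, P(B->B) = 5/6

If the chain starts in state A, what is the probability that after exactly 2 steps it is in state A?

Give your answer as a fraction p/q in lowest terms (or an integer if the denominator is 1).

Answer: 1/3

Derivation:
Computing P^2 by repeated multiplication:
P^1 =
  A: [1/2, 1/2]
  B: [1/6, 5/6]
P^2 =
  A: [1/3, 2/3]
  B: [2/9, 7/9]

(P^2)[A -> A] = 1/3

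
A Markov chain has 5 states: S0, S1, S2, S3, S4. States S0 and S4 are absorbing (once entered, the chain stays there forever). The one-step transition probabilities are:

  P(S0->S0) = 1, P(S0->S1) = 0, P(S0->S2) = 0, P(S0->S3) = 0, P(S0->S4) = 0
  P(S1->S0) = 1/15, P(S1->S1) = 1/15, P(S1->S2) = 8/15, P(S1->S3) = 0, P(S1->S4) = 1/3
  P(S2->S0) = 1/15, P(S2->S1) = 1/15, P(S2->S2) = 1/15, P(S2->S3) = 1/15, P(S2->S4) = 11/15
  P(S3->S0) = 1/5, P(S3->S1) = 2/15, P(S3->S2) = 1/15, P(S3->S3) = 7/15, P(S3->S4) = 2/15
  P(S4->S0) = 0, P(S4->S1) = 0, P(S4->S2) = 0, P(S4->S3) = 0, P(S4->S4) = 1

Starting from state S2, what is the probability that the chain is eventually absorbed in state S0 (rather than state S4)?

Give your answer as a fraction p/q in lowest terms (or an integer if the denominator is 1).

Answer: 82/737

Derivation:
Let a_i = P(absorbed in S0 | start in state i).
Boundary conditions: a_S0 = 1, a_S4 = 0.
For each transient state i, a_i = sum_j P(i->j) * a_j:
  a_S1 = 1/15*a_S0 + 1/15*a_S1 + 8/15*a_S2 + 0*a_S3 + 1/3*a_S4
  a_S2 = 1/15*a_S0 + 1/15*a_S1 + 1/15*a_S2 + 1/15*a_S3 + 11/15*a_S4
  a_S3 = 1/5*a_S0 + 2/15*a_S1 + 1/15*a_S2 + 7/15*a_S3 + 2/15*a_S4

Substituting a_S0 = 1 and a_S4 = 0, rearrange to (I - Q) a = r where r[i] = P(i -> S0):
  [14/15, -8/15, 0] . (a_S1, a_S2, a_S3) = 1/15
  [-1/15, 14/15, -1/15] . (a_S1, a_S2, a_S3) = 1/15
  [-2/15, -1/15, 8/15] . (a_S1, a_S2, a_S3) = 1/5

Solving yields:
  a_S1 = 199/1474
  a_S2 = 82/737
  a_S3 = 623/1474

Starting state is S2, so the absorption probability is a_S2 = 82/737.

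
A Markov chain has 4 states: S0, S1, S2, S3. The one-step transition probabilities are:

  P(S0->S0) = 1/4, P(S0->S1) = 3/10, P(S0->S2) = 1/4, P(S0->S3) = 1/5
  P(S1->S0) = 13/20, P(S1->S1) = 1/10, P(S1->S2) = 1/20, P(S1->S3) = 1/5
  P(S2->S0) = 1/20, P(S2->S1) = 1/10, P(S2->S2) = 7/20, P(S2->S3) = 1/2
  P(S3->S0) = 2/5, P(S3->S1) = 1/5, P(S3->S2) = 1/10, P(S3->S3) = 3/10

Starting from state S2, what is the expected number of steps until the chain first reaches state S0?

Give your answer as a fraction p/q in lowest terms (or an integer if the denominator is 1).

Let h_i = expected steps to first reach S0 from state i.
Boundary: h_S0 = 0.
First-step equations for the other states:
  h_S1 = 1 + 13/20*h_S0 + 1/10*h_S1 + 1/20*h_S2 + 1/5*h_S3
  h_S2 = 1 + 1/20*h_S0 + 1/10*h_S1 + 7/20*h_S2 + 1/2*h_S3
  h_S3 = 1 + 2/5*h_S0 + 1/5*h_S1 + 1/10*h_S2 + 3/10*h_S3

Substituting h_S0 = 0 and rearranging gives the linear system (I - Q) h = 1:
  [9/10, -1/20, -1/5] . (h_S1, h_S2, h_S3) = 1
  [-1/10, 13/20, -1/2] . (h_S1, h_S2, h_S3) = 1
  [-1/5, -1/10, 7/10] . (h_S1, h_S2, h_S3) = 1

Solving yields:
  h_S1 = 15/8
  h_S2 = 15/4
  h_S3 = 5/2

Starting state is S2, so the expected hitting time is h_S2 = 15/4.

Answer: 15/4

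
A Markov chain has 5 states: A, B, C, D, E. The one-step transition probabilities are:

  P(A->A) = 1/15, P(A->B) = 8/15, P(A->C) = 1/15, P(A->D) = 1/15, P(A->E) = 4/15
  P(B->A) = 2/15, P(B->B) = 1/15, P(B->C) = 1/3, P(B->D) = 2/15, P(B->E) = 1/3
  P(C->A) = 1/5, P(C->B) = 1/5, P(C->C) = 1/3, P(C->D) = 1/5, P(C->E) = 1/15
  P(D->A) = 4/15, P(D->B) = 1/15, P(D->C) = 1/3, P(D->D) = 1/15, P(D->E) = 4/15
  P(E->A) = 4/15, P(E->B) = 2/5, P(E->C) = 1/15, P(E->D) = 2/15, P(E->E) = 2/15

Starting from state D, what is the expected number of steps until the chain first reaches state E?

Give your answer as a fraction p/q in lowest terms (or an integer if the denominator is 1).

Let h_i = expected steps to first reach E from state i.
Boundary: h_E = 0.
First-step equations for the other states:
  h_A = 1 + 1/15*h_A + 8/15*h_B + 1/15*h_C + 1/15*h_D + 4/15*h_E
  h_B = 1 + 2/15*h_A + 1/15*h_B + 1/3*h_C + 2/15*h_D + 1/3*h_E
  h_C = 1 + 1/5*h_A + 1/5*h_B + 1/3*h_C + 1/5*h_D + 1/15*h_E
  h_D = 1 + 4/15*h_A + 1/15*h_B + 1/3*h_C + 1/15*h_D + 4/15*h_E

Substituting h_E = 0 and rearranging gives the linear system (I - Q) h = 1:
  [14/15, -8/15, -1/15, -1/15] . (h_A, h_B, h_C, h_D) = 1
  [-2/15, 14/15, -1/3, -2/15] . (h_A, h_B, h_C, h_D) = 1
  [-1/5, -1/5, 2/3, -1/5] . (h_A, h_B, h_C, h_D) = 1
  [-4/15, -1/15, -1/3, 14/15] . (h_A, h_B, h_C, h_D) = 1

Solving yields:
  h_A = 19535/4657
  h_B = 19710/4657
  h_C = 25035/4657
  h_D = 20920/4657

Starting state is D, so the expected hitting time is h_D = 20920/4657.

Answer: 20920/4657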